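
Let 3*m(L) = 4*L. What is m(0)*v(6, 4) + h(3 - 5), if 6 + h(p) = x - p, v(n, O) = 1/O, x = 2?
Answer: -2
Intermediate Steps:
m(L) = 4*L/3 (m(L) = (4*L)/3 = 4*L/3)
h(p) = -4 - p (h(p) = -6 + (2 - p) = -4 - p)
m(0)*v(6, 4) + h(3 - 5) = ((4/3)*0)/4 + (-4 - (3 - 5)) = 0*(¼) + (-4 - 1*(-2)) = 0 + (-4 + 2) = 0 - 2 = -2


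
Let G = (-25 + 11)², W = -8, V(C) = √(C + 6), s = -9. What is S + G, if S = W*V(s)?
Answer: 196 - 8*I*√3 ≈ 196.0 - 13.856*I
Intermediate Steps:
V(C) = √(6 + C)
S = -8*I*√3 (S = -8*√(6 - 9) = -8*I*√3 ≈ -13.856*I)
G = 196 (G = (-14)² = 196)
S + G = -8*I*√3 + 196 = 196 - 8*I*√3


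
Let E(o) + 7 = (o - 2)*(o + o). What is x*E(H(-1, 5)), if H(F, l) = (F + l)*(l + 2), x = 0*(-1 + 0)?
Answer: 0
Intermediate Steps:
x = 0 (x = 0*(-1) = 0)
H(F, l) = (2 + l)*(F + l) (H(F, l) = (F + l)*(2 + l) = (2 + l)*(F + l))
E(o) = -7 + 2*o*(-2 + o) (E(o) = -7 + (o - 2)*(o + o) = -7 + (-2 + o)*(2*o) = -7 + 2*o*(-2 + o))
x*E(H(-1, 5)) = 0*(-7 - 4*(5² + 2*(-1) + 2*5 - 1*5) + 2*(5² + 2*(-1) + 2*5 - 1*5)²) = 0*(-7 - 4*(25 - 2 + 10 - 5) + 2*(25 - 2 + 10 - 5)²) = 0*(-7 - 4*28 + 2*28²) = 0*(-7 - 112 + 2*784) = 0*(-7 - 112 + 1568) = 0*1449 = 0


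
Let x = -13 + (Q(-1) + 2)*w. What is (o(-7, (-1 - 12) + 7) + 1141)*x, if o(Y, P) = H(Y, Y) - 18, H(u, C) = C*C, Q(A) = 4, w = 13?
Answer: 76180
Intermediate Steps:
H(u, C) = C**2
o(Y, P) = -18 + Y**2 (o(Y, P) = Y**2 - 18 = -18 + Y**2)
x = 65 (x = -13 + (4 + 2)*13 = -13 + 6*13 = -13 + 78 = 65)
(o(-7, (-1 - 12) + 7) + 1141)*x = ((-18 + (-7)**2) + 1141)*65 = ((-18 + 49) + 1141)*65 = (31 + 1141)*65 = 1172*65 = 76180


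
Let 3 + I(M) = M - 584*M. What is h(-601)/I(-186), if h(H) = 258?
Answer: 86/36145 ≈ 0.0023793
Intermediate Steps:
I(M) = -3 - 583*M (I(M) = -3 + (M - 584*M) = -3 - 583*M)
h(-601)/I(-186) = 258/(-3 - 583*(-186)) = 258/(-3 + 108438) = 258/108435 = 258*(1/108435) = 86/36145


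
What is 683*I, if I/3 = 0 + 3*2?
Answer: 12294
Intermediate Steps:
I = 18 (I = 3*(0 + 3*2) = 3*(0 + 6) = 3*6 = 18)
683*I = 683*18 = 12294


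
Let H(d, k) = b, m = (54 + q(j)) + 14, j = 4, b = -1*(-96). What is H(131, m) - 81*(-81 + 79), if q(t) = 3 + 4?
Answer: 258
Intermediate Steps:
b = 96
q(t) = 7
m = 75 (m = (54 + 7) + 14 = 61 + 14 = 75)
H(d, k) = 96
H(131, m) - 81*(-81 + 79) = 96 - 81*(-81 + 79) = 96 - 81*(-2) = 96 - 1*(-162) = 96 + 162 = 258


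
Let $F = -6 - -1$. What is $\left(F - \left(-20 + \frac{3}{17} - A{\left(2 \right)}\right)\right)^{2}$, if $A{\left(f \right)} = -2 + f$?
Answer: $\frac{63504}{289} \approx 219.74$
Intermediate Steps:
$F = -5$ ($F = -6 + 1 = -5$)
$\left(F - \left(-20 + \frac{3}{17} - A{\left(2 \right)}\right)\right)^{2} = \left(-5 + \left(\left(\left(-2 + 2\right) + 4 \cdot 5\right) - \frac{3}{17}\right)\right)^{2} = \left(-5 + \left(\left(0 + 20\right) - \frac{3}{17}\right)\right)^{2} = \left(-5 + \left(20 - \frac{3}{17}\right)\right)^{2} = \left(-5 + \frac{337}{17}\right)^{2} = \left(\frac{252}{17}\right)^{2} = \frac{63504}{289}$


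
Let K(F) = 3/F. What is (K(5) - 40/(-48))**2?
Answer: 1849/900 ≈ 2.0544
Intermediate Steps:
(K(5) - 40/(-48))**2 = (3/5 - 40/(-48))**2 = (3*(1/5) - 40*(-1/48))**2 = (3/5 + 5/6)**2 = (43/30)**2 = 1849/900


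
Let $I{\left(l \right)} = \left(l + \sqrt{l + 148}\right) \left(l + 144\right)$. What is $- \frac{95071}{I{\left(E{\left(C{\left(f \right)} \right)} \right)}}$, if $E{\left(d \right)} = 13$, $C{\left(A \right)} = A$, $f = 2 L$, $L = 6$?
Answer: $- \frac{1235923}{1256} + \frac{95071 \sqrt{161}}{1256} \approx -23.573$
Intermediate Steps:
$f = 12$ ($f = 2 \cdot 6 = 12$)
$I{\left(l \right)} = \left(144 + l\right) \left(l + \sqrt{148 + l}\right)$ ($I{\left(l \right)} = \left(l + \sqrt{148 + l}\right) \left(144 + l\right) = \left(144 + l\right) \left(l + \sqrt{148 + l}\right)$)
$- \frac{95071}{I{\left(E{\left(C{\left(f \right)} \right)} \right)}} = - \frac{95071}{13^{2} + 144 \cdot 13 + 144 \sqrt{148 + 13} + 13 \sqrt{148 + 13}} = - \frac{95071}{169 + 1872 + 144 \sqrt{161} + 13 \sqrt{161}} = - \frac{95071}{2041 + 157 \sqrt{161}}$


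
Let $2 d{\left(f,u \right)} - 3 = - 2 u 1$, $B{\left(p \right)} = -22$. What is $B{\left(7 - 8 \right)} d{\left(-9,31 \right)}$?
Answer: $649$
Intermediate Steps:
$d{\left(f,u \right)} = \frac{3}{2} - u$ ($d{\left(f,u \right)} = \frac{3}{2} + \frac{- 2 u 1}{2} = \frac{3}{2} + \frac{\left(-2\right) u}{2} = \frac{3}{2} - u$)
$B{\left(7 - 8 \right)} d{\left(-9,31 \right)} = - 22 \left(\frac{3}{2} - 31\right) = \left(-22\right) \left(- \frac{59}{2}\right) = 649$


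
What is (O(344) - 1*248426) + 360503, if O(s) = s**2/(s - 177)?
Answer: 18835195/167 ≈ 1.1279e+5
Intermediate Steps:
O(s) = s**2/(-177 + s)
(O(344) - 1*248426) + 360503 = (344**2/(-177 + 344) - 1*248426) + 360503 = (118336/167 - 248426) + 360503 = -41368806/167 + 360503 = 18835195/167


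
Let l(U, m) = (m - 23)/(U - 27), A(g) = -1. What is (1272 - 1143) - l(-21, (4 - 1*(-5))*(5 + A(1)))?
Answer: 6205/48 ≈ 129.27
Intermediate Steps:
l(U, m) = (-23 + m)/(-27 + U)
(1272 - 1143) - l(-21, (4 - 1*(-5))*(5 + A(1))) = (1272 - 1143) - (-23 + (4 - 1*(-5))*(5 - 1))/(-27 - 21) = 129 - (-23 + (4 + 5)*4)/(-48) = 129 - (-1)*(-23 + 9*4)/48 = 129 - (-1)*(-23 + 36)/48 = 129 - (-1)*13/48 = 129 - 1*(-13/48) = 129 + 13/48 = 6205/48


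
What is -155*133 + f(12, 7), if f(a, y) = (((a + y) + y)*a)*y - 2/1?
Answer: -18433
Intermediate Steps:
f(a, y) = -2 + a*y*(a + 2*y) (f(a, y) = ((a + 2*y)*a)*y + 1*(-2) = (a*(a + 2*y))*y - 2 = a*y*(a + 2*y) - 2 = -2 + a*y*(a + 2*y))
-155*133 + f(12, 7) = -155*133 + (-2 + 7*12² + 2*12*7²) = -20615 + (-2 + 7*144 + 2*12*49) = -20615 + (-2 + 1008 + 1176) = -20615 + 2182 = -18433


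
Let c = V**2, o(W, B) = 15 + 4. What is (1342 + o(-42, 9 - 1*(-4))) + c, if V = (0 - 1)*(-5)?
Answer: 1386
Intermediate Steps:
V = 5 (V = -1*(-5) = 5)
o(W, B) = 19
c = 25 (c = 5**2 = 25)
(1342 + o(-42, 9 - 1*(-4))) + c = (1342 + 19) + 25 = 1361 + 25 = 1386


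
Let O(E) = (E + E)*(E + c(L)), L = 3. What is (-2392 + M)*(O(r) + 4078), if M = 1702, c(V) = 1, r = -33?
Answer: -4271100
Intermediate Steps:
O(E) = 2*E*(1 + E) (O(E) = (E + E)*(E + 1) = (2*E)*(1 + E) = 2*E*(1 + E))
(-2392 + M)*(O(r) + 4078) = (-2392 + 1702)*(2*(-33)*(1 - 33) + 4078) = -690*(2*(-33)*(-32) + 4078) = -690*(2112 + 4078) = -690*6190 = -4271100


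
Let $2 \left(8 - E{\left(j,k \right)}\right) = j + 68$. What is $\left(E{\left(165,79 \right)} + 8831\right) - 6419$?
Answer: $\frac{4607}{2} \approx 2303.5$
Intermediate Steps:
$E{\left(j,k \right)} = -26 - \frac{j}{2}$ ($E{\left(j,k \right)} = 8 - \frac{j + 68}{2} = 8 - \frac{68 + j}{2} = 8 - \left(34 + \frac{j}{2}\right) = -26 - \frac{j}{2}$)
$\left(E{\left(165,79 \right)} + 8831\right) - 6419 = \left(\left(-26 - \frac{165}{2}\right) + 8831\right) - 6419 = \left(- \frac{217}{2} + 8831\right) - 6419 = \frac{17445}{2} - 6419 = \frac{4607}{2}$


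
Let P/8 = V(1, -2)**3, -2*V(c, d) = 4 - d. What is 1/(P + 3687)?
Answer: 1/3471 ≈ 0.00028810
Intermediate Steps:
V(c, d) = -2 + d/2 (V(c, d) = -(4 - d)/2 = -2 + d/2)
P = -216 (P = 8*(-2 + (1/2)*(-2))**3 = 8*(-2 - 1)**3 = 8*(-3)**3 = 8*(-27) = -216)
1/(P + 3687) = 1/(-216 + 3687) = 1/3471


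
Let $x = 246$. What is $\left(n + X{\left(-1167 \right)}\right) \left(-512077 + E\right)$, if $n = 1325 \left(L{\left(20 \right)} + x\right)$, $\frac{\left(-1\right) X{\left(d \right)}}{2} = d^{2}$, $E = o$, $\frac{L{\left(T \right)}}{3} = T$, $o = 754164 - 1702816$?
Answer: $3386448941112$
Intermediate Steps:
$o = -948652$ ($o = 754164 - 1702816 = -948652$)
$L{\left(T \right)} = 3 T$
$E = -948652$
$X{\left(d \right)} = - 2 d^{2}$
$n = 405450$ ($n = 1325 \left(3 \cdot 20 + 246\right) = 1325 \left(60 + 246\right) = 1325 \cdot 306 = 405450$)
$\left(n + X{\left(-1167 \right)}\right) \left(-512077 + E\right) = \left(405450 - 2 \left(-1167\right)^{2}\right) \left(-512077 - 948652\right) = \left(405450 - 2723778\right) \left(-1460729\right) = \left(-2318328\right) \left(-1460729\right) = 3386448941112$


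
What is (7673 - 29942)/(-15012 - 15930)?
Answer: 7423/10314 ≈ 0.71970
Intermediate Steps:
(7673 - 29942)/(-15012 - 15930) = -22269/(-30942) = -22269*(-1/30942) = 7423/10314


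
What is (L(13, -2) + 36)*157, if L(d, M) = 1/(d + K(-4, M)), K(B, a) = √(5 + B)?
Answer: 79285/14 ≈ 5663.2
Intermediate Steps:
L(d, M) = 1/(1 + d) (L(d, M) = 1/(d + √(5 - 4)) = 1/(d + √1) = 1/(d + 1) = 1/(1 + d))
(L(13, -2) + 36)*157 = (1/(1 + 13) + 36)*157 = (1/14 + 36)*157 = (505/14)*157 = 79285/14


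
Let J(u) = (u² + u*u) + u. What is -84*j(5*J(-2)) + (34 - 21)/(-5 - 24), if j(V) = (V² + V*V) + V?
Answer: -4457893/29 ≈ -1.5372e+5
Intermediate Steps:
J(u) = u + 2*u² (J(u) = (u² + u²) + u = 2*u² + u = u + 2*u²)
j(V) = V + 2*V² (j(V) = (V² + V²) + V = 2*V² + V = V + 2*V²)
-84*j(5*J(-2)) + (34 - 21)/(-5 - 24) = -84*5*(-2*(1 + 2*(-2)))*(1 + 2*(5*(-2*(1 + 2*(-2))))) + (34 - 21)/(-5 - 24) = -84*5*(-2*(1 - 4))*(1 + 2*(5*(-2*(1 - 4)))) + 13/(-29) = -84*5*(-2*(-3))*(1 + 2*(5*(-2*(-3)))) + 13*(-1/29) = -84*5*6*(1 + 2*(5*6)) - 13/29 = -2520*(1 + 2*30) - 13/29 = -2520*(1 + 60) - 13/29 = -2520*61 - 13/29 = -84*1830 - 13/29 = -153720 - 13/29 = -4457893/29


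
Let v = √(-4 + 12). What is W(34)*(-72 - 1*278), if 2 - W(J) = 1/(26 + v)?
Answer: -114625/167 - 175*√2/167 ≈ -687.86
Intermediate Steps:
v = 2*√2 (v = √8 = 2*√2 ≈ 2.8284)
W(J) = 2 - 1/(26 + 2*√2)
W(34)*(-72 - 1*278) = (655/334 + √2/334)*(-72 - 1*278) = (655/334 + √2/334)*(-72 - 278) = (655/334 + √2/334)*(-350) = -114625/167 - 175*√2/167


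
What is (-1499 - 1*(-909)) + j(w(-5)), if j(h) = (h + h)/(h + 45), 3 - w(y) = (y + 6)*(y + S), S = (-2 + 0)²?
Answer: -28902/49 ≈ -589.84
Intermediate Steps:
S = 4 (S = (-2)² = 4)
w(y) = 3 - (4 + y)*(6 + y) (w(y) = 3 - (y + 6)*(y + 4) = 3 - (6 + y)*(4 + y) = 3 - (4 + y)*(6 + y))
j(h) = 2*h/(45 + h) (j(h) = (2*h)/(45 + h) = 2*h/(45 + h))
(-1499 - 1*(-909)) + j(w(-5)) = (-1499 - 1*(-909)) + 2*(-21 - 1*(-5)² - 10*(-5))/(45 + (-21 - 1*(-5)² - 10*(-5))) = (-1499 + 909) + 2*(-21 - 1*25 + 50)/(45 + (-21 - 1*25 + 50)) = -590 + 2*(-21 - 25 + 50)/(45 + (-21 - 25 + 50)) = -590 + 2*4/(45 + 4) = -590 + 2*4/49 = -590 + 2*4*(1/49) = -590 + 8/49 = -28902/49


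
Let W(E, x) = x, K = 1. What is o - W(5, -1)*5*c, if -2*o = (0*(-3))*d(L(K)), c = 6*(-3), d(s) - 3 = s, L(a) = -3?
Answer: -90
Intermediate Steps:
d(s) = 3 + s
c = -18
o = 0 (o = -0*(-3)*(3 - 3)/2 = -0*0 = -1/2*0 = 0)
o - W(5, -1)*5*c = 0 - (-1*5)*(-18) = 0 - (-5)*(-18) = 0 - 1*90 = 0 - 90 = -90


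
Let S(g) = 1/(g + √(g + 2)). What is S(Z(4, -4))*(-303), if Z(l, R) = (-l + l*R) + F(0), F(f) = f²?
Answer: 3030/209 + 909*I*√2/418 ≈ 14.498 + 3.0754*I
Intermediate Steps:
Z(l, R) = -l + R*l (Z(l, R) = (-l + l*R) + 0² = (-l + R*l) + 0 = -l + R*l)
S(g) = 1/(g + √(2 + g))
S(Z(4, -4))*(-303) = -303/(4*(-1 - 4) + √(2 + 4*(-1 - 4))) = -303/(4*(-5) + √(2 + 4*(-5))) = -303/(-20 + √(2 - 20)) = -303/(-20 + √(-18)) = -303/(-20 + 3*I*√2)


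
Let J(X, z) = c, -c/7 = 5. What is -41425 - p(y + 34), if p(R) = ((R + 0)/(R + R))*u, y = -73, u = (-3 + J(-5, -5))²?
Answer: -42147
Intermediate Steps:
c = -35 (c = -7*5 = -35)
J(X, z) = -35
u = 1444 (u = (-3 - 35)² = (-38)² = 1444)
p(R) = 722 (p(R) = ((R + 0)/(R + R))*1444 = (R/((2*R)))*1444 = (R*(1/(2*R)))*1444 = (½)*1444 = 722)
-41425 - p(y + 34) = -41425 - 1*722 = -41425 - 722 = -42147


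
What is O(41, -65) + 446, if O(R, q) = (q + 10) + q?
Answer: 326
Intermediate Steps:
O(R, q) = 10 + 2*q (O(R, q) = (10 + q) + q = 10 + 2*q)
O(41, -65) + 446 = (10 + 2*(-65)) + 446 = (10 - 130) + 446 = -120 + 446 = 326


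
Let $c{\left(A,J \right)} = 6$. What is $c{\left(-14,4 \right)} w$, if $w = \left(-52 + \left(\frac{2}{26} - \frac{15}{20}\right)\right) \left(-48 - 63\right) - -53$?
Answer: $\frac{920355}{26} \approx 35398.0$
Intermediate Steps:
$w = \frac{306785}{52}$ ($w = \left(-52 + \left(2 \cdot \frac{1}{26} - \frac{3}{4}\right)\right) \left(-111\right) + 53 = \left(-52 + \left(\frac{1}{13} - \frac{3}{4}\right)\right) \left(-111\right) + 53 = \left(-52 - \frac{35}{52}\right) \left(-111\right) + 53 = \left(- \frac{2739}{52}\right) \left(-111\right) + 53 = \frac{304029}{52} + 53 = \frac{306785}{52} \approx 5899.7$)
$c{\left(-14,4 \right)} w = 6 \cdot \frac{306785}{52} = \frac{920355}{26}$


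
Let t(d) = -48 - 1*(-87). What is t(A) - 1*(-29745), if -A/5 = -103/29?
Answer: 29784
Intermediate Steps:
A = 515/29 (A = -(-515)/29 = -5*(-103/29) = 515/29 ≈ 17.759)
t(d) = 39 (t(d) = -48 + 87 = 39)
t(A) - 1*(-29745) = 39 - 1*(-29745) = 39 + 29745 = 29784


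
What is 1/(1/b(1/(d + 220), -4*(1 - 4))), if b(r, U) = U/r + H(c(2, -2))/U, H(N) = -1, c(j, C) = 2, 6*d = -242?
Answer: 25871/12 ≈ 2155.9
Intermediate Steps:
d = -121/3 (d = (⅙)*(-242) = -121/3 ≈ -40.333)
b(r, U) = -1/U + U/r (b(r, U) = U/r - 1/U = -1/U + U/r)
1/(1/b(1/(d + 220), -4*(1 - 4))) = 1/(1/(-1/((-4*(1 - 4))) + (-4*(1 - 4))/(1/(-121/3 + 220)))) = 1/(1/(-1/((-4*(-3))) + (-4*(-3))/(1/(539/3)))) = 1/(1/(-1/12 + 12/(3/539))) = 1/(1/(-1*1/12 + 12*(539/3))) = 1/(1/(-1/12 + 2156)) = 1/(1/(25871/12)) = 1/(12/25871) = 25871/12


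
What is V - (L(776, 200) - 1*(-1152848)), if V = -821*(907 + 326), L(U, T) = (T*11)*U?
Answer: -3872341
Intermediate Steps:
L(U, T) = 11*T*U (L(U, T) = (11*T)*U = 11*T*U)
V = -1012293 (V = -821*1233 = -1012293)
V - (L(776, 200) - 1*(-1152848)) = -1012293 - (11*200*776 - 1*(-1152848)) = -1012293 - (1707200 + 1152848) = -1012293 - 1*2860048 = -1012293 - 2860048 = -3872341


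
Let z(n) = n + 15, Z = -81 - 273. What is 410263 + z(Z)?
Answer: 409924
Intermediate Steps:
Z = -354
z(n) = 15 + n
410263 + z(Z) = 410263 + (15 - 354) = 410263 - 339 = 409924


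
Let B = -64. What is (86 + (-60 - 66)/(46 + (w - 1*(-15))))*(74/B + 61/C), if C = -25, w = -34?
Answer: -58499/200 ≈ -292.50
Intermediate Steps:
(86 + (-60 - 66)/(46 + (w - 1*(-15))))*(74/B + 61/C) = (86 + (-60 - 66)/(46 + (-34 - 1*(-15))))*(74/(-64) + 61/(-25)) = (86 - 126/(46 + (-34 + 15)))*(74*(-1/64) + 61*(-1/25)) = (86 - 126/(46 - 19))*(-37/32 - 61/25) = (86 - 126/27)*(-2877/800) = (86 - 126*1/27)*(-2877/800) = (86 - 14/3)*(-2877/800) = (244/3)*(-2877/800) = -58499/200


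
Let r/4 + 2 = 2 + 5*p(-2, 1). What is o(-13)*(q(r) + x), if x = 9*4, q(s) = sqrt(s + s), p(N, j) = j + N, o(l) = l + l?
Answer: -936 - 52*I*sqrt(10) ≈ -936.0 - 164.44*I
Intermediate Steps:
o(l) = 2*l
p(N, j) = N + j
r = -20 (r = -8 + 4*(2 + 5*(-2 + 1)) = -8 + 4*(2 + 5*(-1)) = -8 + 4*(2 - 5) = -8 + 4*(-3) = -8 - 12 = -20)
q(s) = sqrt(2)*sqrt(s) (q(s) = sqrt(2*s) = sqrt(2)*sqrt(s))
x = 36
o(-13)*(q(r) + x) = (2*(-13))*(sqrt(2)*sqrt(-20) + 36) = -26*(sqrt(2)*(2*I*sqrt(5)) + 36) = -26*(2*I*sqrt(10) + 36) = -26*(36 + 2*I*sqrt(10)) = -936 - 52*I*sqrt(10)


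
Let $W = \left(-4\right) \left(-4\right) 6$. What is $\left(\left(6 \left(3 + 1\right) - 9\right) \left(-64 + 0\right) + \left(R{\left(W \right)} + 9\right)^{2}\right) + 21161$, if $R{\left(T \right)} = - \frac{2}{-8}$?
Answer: $\frac{324585}{16} \approx 20287.0$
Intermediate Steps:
$W = 96$ ($W = 16 \cdot 6 = 96$)
$R{\left(T \right)} = \frac{1}{4}$ ($R{\left(T \right)} = \left(-2\right) \left(- \frac{1}{8}\right) = \frac{1}{4}$)
$\left(\left(6 \left(3 + 1\right) - 9\right) \left(-64 + 0\right) + \left(R{\left(W \right)} + 9\right)^{2}\right) + 21161 = \left(\left(6 \left(3 + 1\right) - 9\right) \left(-64 + 0\right) + \left(\frac{1}{4} + 9\right)^{2}\right) + 21161 = \left(\left(6 \cdot 4 - 9\right) \left(-64\right) + \left(\frac{37}{4}\right)^{2}\right) + 21161 = \left(\left(24 - 9\right) \left(-64\right) + \frac{1369}{16}\right) + 21161 = \left(15 \left(-64\right) + \frac{1369}{16}\right) + 21161 = \left(-960 + \frac{1369}{16}\right) + 21161 = - \frac{13991}{16} + 21161 = \frac{324585}{16}$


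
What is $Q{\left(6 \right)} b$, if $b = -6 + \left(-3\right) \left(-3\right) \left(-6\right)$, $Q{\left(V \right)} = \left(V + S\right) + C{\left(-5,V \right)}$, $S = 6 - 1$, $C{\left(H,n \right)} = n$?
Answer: $-1020$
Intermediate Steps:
$S = 5$
$Q{\left(V \right)} = 5 + 2 V$ ($Q{\left(V \right)} = \left(V + 5\right) + V = \left(5 + V\right) + V = 5 + 2 V$)
$b = -60$ ($b = -6 + 9 \left(-6\right) = -6 - 54 = -60$)
$Q{\left(6 \right)} b = \left(5 + 2 \cdot 6\right) \left(-60\right) = \left(5 + 12\right) \left(-60\right) = 17 \left(-60\right) = -1020$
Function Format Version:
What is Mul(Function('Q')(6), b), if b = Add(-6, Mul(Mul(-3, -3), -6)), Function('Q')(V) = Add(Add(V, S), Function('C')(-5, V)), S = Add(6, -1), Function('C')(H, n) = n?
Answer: -1020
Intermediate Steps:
S = 5
Function('Q')(V) = Add(5, Mul(2, V)) (Function('Q')(V) = Add(Add(V, 5), V) = Add(Add(5, V), V) = Add(5, Mul(2, V)))
b = -60 (b = Add(-6, Mul(9, -6)) = Add(-6, -54) = -60)
Mul(Function('Q')(6), b) = Mul(Add(5, Mul(2, 6)), -60) = Mul(Add(5, 12), -60) = Mul(17, -60) = -1020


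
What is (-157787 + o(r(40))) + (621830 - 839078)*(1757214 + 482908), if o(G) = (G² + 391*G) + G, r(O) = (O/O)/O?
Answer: -778659491253119/1600 ≈ -4.8666e+11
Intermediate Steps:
r(O) = 1/O
o(G) = G² + 392*G
(-157787 + o(r(40))) + (621830 - 839078)*(1757214 + 482908) = (-157787 + (392 + 1/40)/40) + (621830 - 839078)*(1757214 + 482908) = (-157787 + (392 + 1/40)/40) - 217248*2240122 = (-157787 + (1/40)*(15681/40)) - 486662024256 = (-157787 + 15681/1600) - 486662024256 = -252443519/1600 - 486662024256 = -778659491253119/1600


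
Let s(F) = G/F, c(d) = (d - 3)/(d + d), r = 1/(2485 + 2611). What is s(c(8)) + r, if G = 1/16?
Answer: 5101/25480 ≈ 0.20020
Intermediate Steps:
G = 1/16 ≈ 0.062500
r = 1/5096 ≈ 0.00019623
c(d) = (-3 + d)/(2*d) (c(d) = (-3 + d)/((2*d)) = (-3 + d)*(1/(2*d)) = (-3 + d)/(2*d))
s(F) = 1/(16*F)
s(c(8)) + r = 1/(16*(((½)*(-3 + 8)/8))) + 1/5096 = 1/(16*(((½)*(⅛)*5))) + 1/5096 = 1/(16*(5/16)) + 1/5096 = (1/16)*(16/5) + 1/5096 = ⅕ + 1/5096 = 5101/25480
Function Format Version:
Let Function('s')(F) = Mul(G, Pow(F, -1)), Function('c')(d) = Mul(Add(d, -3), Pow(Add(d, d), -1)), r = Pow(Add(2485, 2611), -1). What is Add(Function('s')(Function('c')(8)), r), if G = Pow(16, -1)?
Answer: Rational(5101, 25480) ≈ 0.20020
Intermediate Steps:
G = Rational(1, 16) ≈ 0.062500
r = Rational(1, 5096) (r = Pow(5096, -1) = Rational(1, 5096) ≈ 0.00019623)
Function('c')(d) = Mul(Rational(1, 2), Pow(d, -1), Add(-3, d)) (Function('c')(d) = Mul(Add(-3, d), Pow(Mul(2, d), -1)) = Mul(Add(-3, d), Mul(Rational(1, 2), Pow(d, -1))) = Mul(Rational(1, 2), Pow(d, -1), Add(-3, d)))
Function('s')(F) = Mul(Rational(1, 16), Pow(F, -1))
Add(Function('s')(Function('c')(8)), r) = Add(Mul(Rational(1, 16), Pow(Mul(Rational(1, 2), Pow(8, -1), Add(-3, 8)), -1)), Rational(1, 5096)) = Add(Mul(Rational(1, 16), Pow(Mul(Rational(1, 2), Rational(1, 8), 5), -1)), Rational(1, 5096)) = Add(Mul(Rational(1, 16), Pow(Rational(5, 16), -1)), Rational(1, 5096)) = Add(Mul(Rational(1, 16), Rational(16, 5)), Rational(1, 5096)) = Add(Rational(1, 5), Rational(1, 5096)) = Rational(5101, 25480)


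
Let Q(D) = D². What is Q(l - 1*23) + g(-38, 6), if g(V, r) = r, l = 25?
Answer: 10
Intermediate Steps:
Q(l - 1*23) + g(-38, 6) = (25 - 1*23)² + 6 = (25 - 23)² + 6 = 2² + 6 = 4 + 6 = 10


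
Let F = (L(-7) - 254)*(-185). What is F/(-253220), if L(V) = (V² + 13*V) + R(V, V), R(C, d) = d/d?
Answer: -10915/50644 ≈ -0.21552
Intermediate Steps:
R(C, d) = 1
L(V) = 1 + V² + 13*V (L(V) = (V² + 13*V) + 1 = 1 + V² + 13*V)
F = 54575 (F = ((1 + (-7)² + 13*(-7)) - 254)*(-185) = ((1 + 49 - 91) - 254)*(-185) = (-41 - 254)*(-185) = -295*(-185) = 54575)
F/(-253220) = 54575/(-253220) = 54575*(-1/253220) = -10915/50644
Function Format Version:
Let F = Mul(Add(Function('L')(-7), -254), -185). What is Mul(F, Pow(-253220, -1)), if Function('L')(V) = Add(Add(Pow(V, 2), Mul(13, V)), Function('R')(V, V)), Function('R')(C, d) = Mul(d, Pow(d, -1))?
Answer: Rational(-10915, 50644) ≈ -0.21552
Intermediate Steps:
Function('R')(C, d) = 1
Function('L')(V) = Add(1, Pow(V, 2), Mul(13, V)) (Function('L')(V) = Add(Add(Pow(V, 2), Mul(13, V)), 1) = Add(1, Pow(V, 2), Mul(13, V)))
F = 54575 (F = Mul(Add(Add(1, Pow(-7, 2), Mul(13, -7)), -254), -185) = Mul(Add(Add(1, 49, -91), -254), -185) = Mul(Add(-41, -254), -185) = Mul(-295, -185) = 54575)
Mul(F, Pow(-253220, -1)) = Mul(54575, Pow(-253220, -1)) = Mul(54575, Rational(-1, 253220)) = Rational(-10915, 50644)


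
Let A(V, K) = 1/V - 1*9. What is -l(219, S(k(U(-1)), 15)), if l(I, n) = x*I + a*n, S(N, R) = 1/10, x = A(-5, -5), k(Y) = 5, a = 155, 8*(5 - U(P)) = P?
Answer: 19993/10 ≈ 1999.3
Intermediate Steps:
U(P) = 5 - P/8
A(V, K) = -9 + 1/V (A(V, K) = 1/V - 9 = -9 + 1/V)
x = -46/5 (x = -9 + 1/(-5) = -9 - 1/5 = -46/5 ≈ -9.2000)
S(N, R) = 1/10
l(I, n) = 155*n - 46*I/5 (l(I, n) = -46*I/5 + 155*n = 155*n - 46*I/5)
-l(219, S(k(U(-1)), 15)) = -(155*(1/10) - 46/5*219) = -(31/2 - 10074/5) = -1*(-19993/10) = 19993/10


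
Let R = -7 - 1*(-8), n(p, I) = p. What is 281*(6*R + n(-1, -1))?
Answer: 1405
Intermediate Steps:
R = 1 (R = -7 + 8 = 1)
281*(6*R + n(-1, -1)) = 281*(6*1 - 1) = 281*(6 - 1) = 281*5 = 1405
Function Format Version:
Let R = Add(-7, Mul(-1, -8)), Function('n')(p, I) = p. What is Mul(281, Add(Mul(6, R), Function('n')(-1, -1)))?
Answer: 1405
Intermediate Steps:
R = 1 (R = Add(-7, 8) = 1)
Mul(281, Add(Mul(6, R), Function('n')(-1, -1))) = Mul(281, Add(Mul(6, 1), -1)) = Mul(281, Add(6, -1)) = Mul(281, 5) = 1405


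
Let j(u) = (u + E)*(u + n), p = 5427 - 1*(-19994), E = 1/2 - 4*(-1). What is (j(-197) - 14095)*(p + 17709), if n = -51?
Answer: 1451108850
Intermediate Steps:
E = 9/2 (E = 1/2 + 4 = 9/2 ≈ 4.5000)
p = 25421 (p = 5427 + 19994 = 25421)
j(u) = (-51 + u)*(9/2 + u) (j(u) = (u + 9/2)*(u - 51) = (9/2 + u)*(-51 + u) = (-51 + u)*(9/2 + u))
(j(-197) - 14095)*(p + 17709) = ((-459/2 + (-197)**2 - 93/2*(-197)) - 14095)*(25421 + 17709) = ((-459/2 + 38809 + 18321/2) - 14095)*43130 = (47740 - 14095)*43130 = 33645*43130 = 1451108850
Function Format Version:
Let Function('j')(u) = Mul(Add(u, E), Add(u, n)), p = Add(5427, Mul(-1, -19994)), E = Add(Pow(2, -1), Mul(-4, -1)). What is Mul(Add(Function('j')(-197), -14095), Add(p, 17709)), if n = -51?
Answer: 1451108850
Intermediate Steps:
E = Rational(9, 2) (E = Add(Rational(1, 2), 4) = Rational(9, 2) ≈ 4.5000)
p = 25421 (p = Add(5427, 19994) = 25421)
Function('j')(u) = Mul(Add(-51, u), Add(Rational(9, 2), u)) (Function('j')(u) = Mul(Add(u, Rational(9, 2)), Add(u, -51)) = Mul(Add(Rational(9, 2), u), Add(-51, u)) = Mul(Add(-51, u), Add(Rational(9, 2), u)))
Mul(Add(Function('j')(-197), -14095), Add(p, 17709)) = Mul(Add(Add(Rational(-459, 2), Pow(-197, 2), Mul(Rational(-93, 2), -197)), -14095), Add(25421, 17709)) = Mul(Add(Add(Rational(-459, 2), 38809, Rational(18321, 2)), -14095), 43130) = Mul(Add(47740, -14095), 43130) = Mul(33645, 43130) = 1451108850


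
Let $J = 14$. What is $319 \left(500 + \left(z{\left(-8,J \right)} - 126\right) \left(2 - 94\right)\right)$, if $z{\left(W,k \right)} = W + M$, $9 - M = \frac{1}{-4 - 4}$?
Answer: $\frac{7648663}{2} \approx 3.8243 \cdot 10^{6}$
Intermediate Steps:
$M = \frac{73}{8}$ ($M = 9 - \frac{1}{-4 - 4} = 9 - \frac{1}{-8} = 9 - - \frac{1}{8} = 9 + \frac{1}{8} = \frac{73}{8} \approx 9.125$)
$z{\left(W,k \right)} = \frac{73}{8} + W$ ($z{\left(W,k \right)} = W + \frac{73}{8} = \frac{73}{8} + W$)
$319 \left(500 + \left(z{\left(-8,J \right)} - 126\right) \left(2 - 94\right)\right) = 319 \left(500 + \left(\left(\frac{73}{8} - 8\right) - 126\right) \left(2 - 94\right)\right) = 319 \left(500 + \left(\frac{9}{8} - 126\right) \left(-92\right)\right) = 319 \left(500 - - \frac{22977}{2}\right) = 319 \left(500 + \frac{22977}{2}\right) = 319 \cdot \frac{23977}{2} = \frac{7648663}{2}$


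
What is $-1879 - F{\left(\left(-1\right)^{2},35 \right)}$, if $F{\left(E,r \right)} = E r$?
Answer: $-1914$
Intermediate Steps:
$-1879 - F{\left(\left(-1\right)^{2},35 \right)} = -1879 - \left(-1\right)^{2} \cdot 35 = -1879 - 1 \cdot 35 = -1879 - 35 = -1914$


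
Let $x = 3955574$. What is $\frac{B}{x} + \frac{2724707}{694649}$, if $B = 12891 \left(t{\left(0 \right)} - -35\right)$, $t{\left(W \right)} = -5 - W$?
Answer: $\frac{5523210887294}{1373867761763} \approx 4.0202$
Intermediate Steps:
$B = 386730$ ($B = 12891 \left(\left(-5 - 0\right) - -35\right) = 12891 \left(\left(-5 + 0\right) + 35\right) = 12891 \left(-5 + 35\right) = 12891 \cdot 30 = 386730$)
$\frac{B}{x} + \frac{2724707}{694649} = \frac{386730}{3955574} + \frac{2724707}{694649} = 386730 \cdot \frac{1}{3955574} + 2724707 \cdot \frac{1}{694649} = \frac{193365}{1977787} + \frac{2724707}{694649} = \frac{5523210887294}{1373867761763}$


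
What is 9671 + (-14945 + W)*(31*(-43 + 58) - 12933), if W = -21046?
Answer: 448745459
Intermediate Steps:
9671 + (-14945 + W)*(31*(-43 + 58) - 12933) = 9671 + (-14945 - 21046)*(31*(-43 + 58) - 12933) = 9671 - 35991*(31*15 - 12933) = 9671 - 35991*(465 - 12933) = 9671 - 35991*(-12468) = 9671 + 448735788 = 448745459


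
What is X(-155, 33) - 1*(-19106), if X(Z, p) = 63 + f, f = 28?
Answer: 19197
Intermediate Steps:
X(Z, p) = 91 (X(Z, p) = 63 + 28 = 91)
X(-155, 33) - 1*(-19106) = 91 - 1*(-19106) = 91 + 19106 = 19197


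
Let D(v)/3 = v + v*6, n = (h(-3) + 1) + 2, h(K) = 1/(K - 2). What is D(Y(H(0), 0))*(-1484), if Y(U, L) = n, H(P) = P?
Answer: -436296/5 ≈ -87259.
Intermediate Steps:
h(K) = 1/(-2 + K)
n = 14/5 (n = (1/(-2 - 3) + 1) + 2 = (1/(-5) + 1) + 2 = (-1/5 + 1) + 2 = 4/5 + 2 = 14/5 ≈ 2.8000)
Y(U, L) = 14/5
D(v) = 21*v (D(v) = 3*(v + v*6) = 3*(v + 6*v) = 3*(7*v) = 21*v)
D(Y(H(0), 0))*(-1484) = (21*(14/5))*(-1484) = (294/5)*(-1484) = -436296/5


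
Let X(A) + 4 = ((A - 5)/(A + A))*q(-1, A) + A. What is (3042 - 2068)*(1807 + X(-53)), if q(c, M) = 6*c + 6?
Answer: 1704500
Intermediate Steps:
q(c, M) = 6 + 6*c
X(A) = -4 + A (X(A) = -4 + (((A - 5)/(A + A))*(6 + 6*(-1)) + A) = -4 + (((-5 + A)/((2*A)))*(6 - 6) + A) = -4 + (((-5 + A)*(1/(2*A)))*0 + A) = -4 + (((-5 + A)/(2*A))*0 + A) = -4 + (0 + A) = -4 + A)
(3042 - 2068)*(1807 + X(-53)) = (3042 - 2068)*(1807 + (-4 - 53)) = 974*(1807 - 57) = 974*1750 = 1704500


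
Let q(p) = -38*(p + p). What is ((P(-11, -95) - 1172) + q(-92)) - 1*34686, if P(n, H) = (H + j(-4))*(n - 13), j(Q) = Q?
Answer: -26490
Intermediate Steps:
q(p) = -76*p
P(n, H) = (-13 + n)*(-4 + H) (P(n, H) = (H - 4)*(n - 13) = (-4 + H)*(-13 + n) = (-13 + n)*(-4 + H))
((P(-11, -95) - 1172) + q(-92)) - 1*34686 = (((52 - 13*(-95) - 4*(-11) - 95*(-11)) - 1172) - 76*(-92)) - 1*34686 = (((52 + 1235 + 44 + 1045) - 1172) + 6992) - 34686 = ((2376 - 1172) + 6992) - 34686 = (1204 + 6992) - 34686 = 8196 - 34686 = -26490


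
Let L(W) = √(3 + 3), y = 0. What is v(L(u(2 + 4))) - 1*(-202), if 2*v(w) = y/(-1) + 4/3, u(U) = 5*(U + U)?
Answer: 608/3 ≈ 202.67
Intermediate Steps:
u(U) = 10*U (u(U) = 5*(2*U) = 10*U)
L(W) = √6
v(w) = ⅔ (v(w) = (0/(-1) + 4/3)/2 = (0*(-1) + 4*(⅓))/2 = (0 + 4/3)/2 = (½)*(4/3) = ⅔)
v(L(u(2 + 4))) - 1*(-202) = ⅔ - 1*(-202) = ⅔ + 202 = 608/3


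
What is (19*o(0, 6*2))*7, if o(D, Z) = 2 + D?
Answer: 266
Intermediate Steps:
(19*o(0, 6*2))*7 = (19*(2 + 0))*7 = (19*2)*7 = 38*7 = 266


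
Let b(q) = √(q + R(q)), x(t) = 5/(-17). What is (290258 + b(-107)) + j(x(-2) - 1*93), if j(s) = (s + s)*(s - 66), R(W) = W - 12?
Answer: 92474338/289 + I*√226 ≈ 3.1998e+5 + 15.033*I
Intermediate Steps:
x(t) = -5/17 (x(t) = 5*(-1/17) = -5/17)
R(W) = -12 + W
j(s) = 2*s*(-66 + s) (j(s) = (2*s)*(-66 + s) = 2*s*(-66 + s))
b(q) = √(-12 + 2*q) (b(q) = √(q + (-12 + q)) = √(-12 + 2*q))
(290258 + b(-107)) + j(x(-2) - 1*93) = (290258 + √(-12 + 2*(-107))) + 2*(-5/17 - 1*93)*(-66 + (-5/17 - 1*93)) = (290258 + √(-12 - 214)) + 2*(-5/17 - 93)*(-66 + (-5/17 - 93)) = (290258 + √(-226)) + 2*(-1586/17)*(-66 - 1586/17) = (290258 + I*√226) + 2*(-1586/17)*(-2708/17) = (290258 + I*√226) + 8589776/289 = 92474338/289 + I*√226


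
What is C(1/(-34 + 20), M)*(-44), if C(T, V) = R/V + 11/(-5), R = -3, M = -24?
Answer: 913/10 ≈ 91.300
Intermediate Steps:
C(T, V) = -11/5 - 3/V (C(T, V) = -3/V + 11/(-5) = -3/V + 11*(-⅕) = -3/V - 11/5 = -11/5 - 3/V)
C(1/(-34 + 20), M)*(-44) = (-11/5 - 3/(-24))*(-44) = (-11/5 - 3*(-1/24))*(-44) = (-11/5 + ⅛)*(-44) = -83/40*(-44) = 913/10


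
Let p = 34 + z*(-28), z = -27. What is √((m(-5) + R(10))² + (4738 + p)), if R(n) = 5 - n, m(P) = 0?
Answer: 3*√617 ≈ 74.518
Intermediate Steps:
p = 790 (p = 34 - 27*(-28) = 34 + 756 = 790)
√((m(-5) + R(10))² + (4738 + p)) = √((0 + (5 - 1*10))² + (4738 + 790)) = √((0 + (5 - 10))² + 5528) = √((0 - 5)² + 5528) = √((-5)² + 5528) = √(25 + 5528) = √5553 = 3*√617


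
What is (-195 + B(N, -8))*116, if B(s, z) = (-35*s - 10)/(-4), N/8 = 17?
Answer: 115710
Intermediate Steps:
N = 136 (N = 8*17 = 136)
B(s, z) = 5/2 + 35*s/4 (B(s, z) = (-10 - 35*s)*(-1/4) = 5/2 + 35*s/4)
(-195 + B(N, -8))*116 = (-195 + (5/2 + (35/4)*136))*116 = (-195 + (5/2 + 1190))*116 = (-195 + 2385/2)*116 = (1995/2)*116 = 115710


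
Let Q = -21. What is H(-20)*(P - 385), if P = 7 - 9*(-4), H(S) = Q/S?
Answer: -3591/10 ≈ -359.10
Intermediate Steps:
H(S) = -21/S
P = 43 (P = 7 + 36 = 43)
H(-20)*(P - 385) = (-21/(-20))*(43 - 385) = -21*(-1/20)*(-342) = (21/20)*(-342) = -3591/10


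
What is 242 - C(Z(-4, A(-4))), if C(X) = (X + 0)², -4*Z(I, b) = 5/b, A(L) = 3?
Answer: 34823/144 ≈ 241.83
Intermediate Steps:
Z(I, b) = -5/(4*b)
C(X) = X²
242 - C(Z(-4, A(-4))) = 242 - (-5/4/3)² = 242 - (-5/4*⅓)² = 242 - (-5/12)² = 242 - 1*25/144 = 242 - 25/144 = 34823/144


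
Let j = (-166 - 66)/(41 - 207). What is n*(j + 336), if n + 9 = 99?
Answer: 2520360/83 ≈ 30366.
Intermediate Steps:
n = 90 (n = -9 + 99 = 90)
j = 116/83 (j = -232/(-166) = -232*(-1/166) = 116/83 ≈ 1.3976)
n*(j + 336) = 90*(116/83 + 336) = 90*(28004/83) = 2520360/83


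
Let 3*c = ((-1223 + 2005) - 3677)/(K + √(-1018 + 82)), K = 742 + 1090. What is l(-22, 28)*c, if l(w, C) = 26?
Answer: -1149122/83929 + 7527*I*√26/167858 ≈ -13.692 + 0.22865*I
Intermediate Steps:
K = 1832
c = -965/(1832 + 6*I*√26) (c = (((-1223 + 2005) - 3677)/(1832 + √(-1018 + 82)))/3 = ((782 - 3677)/(1832 + √(-936)))/3 = (-2895/(1832 + 6*I*√26))/3 = -965/(1832 + 6*I*√26) ≈ -0.5266 + 0.0087941*I)
l(-22, 28)*c = 26*(-44197/83929 + 579*I*√26/335716) = -1149122/83929 + 7527*I*√26/167858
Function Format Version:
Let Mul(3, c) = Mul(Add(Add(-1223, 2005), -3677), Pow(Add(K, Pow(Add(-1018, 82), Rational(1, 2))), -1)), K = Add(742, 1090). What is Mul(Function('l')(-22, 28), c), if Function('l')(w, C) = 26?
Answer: Add(Rational(-1149122, 83929), Mul(Rational(7527, 167858), I, Pow(26, Rational(1, 2)))) ≈ Add(-13.692, Mul(0.22865, I))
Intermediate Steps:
K = 1832
c = Mul(-965, Pow(Add(1832, Mul(6, I, Pow(26, Rational(1, 2)))), -1)) (c = Mul(Rational(1, 3), Mul(Add(Add(-1223, 2005), -3677), Pow(Add(1832, Pow(Add(-1018, 82), Rational(1, 2))), -1))) = Mul(Rational(1, 3), Mul(Add(782, -3677), Pow(Add(1832, Pow(-936, Rational(1, 2))), -1))) = Mul(Rational(1, 3), Mul(-2895, Pow(Add(1832, Mul(6, I, Pow(26, Rational(1, 2)))), -1))) = Mul(-965, Pow(Add(1832, Mul(6, I, Pow(26, Rational(1, 2)))), -1)) ≈ Add(-0.52660, Mul(0.0087941, I)))
Mul(Function('l')(-22, 28), c) = Mul(26, Add(Rational(-44197, 83929), Mul(Rational(579, 335716), I, Pow(26, Rational(1, 2))))) = Add(Rational(-1149122, 83929), Mul(Rational(7527, 167858), I, Pow(26, Rational(1, 2))))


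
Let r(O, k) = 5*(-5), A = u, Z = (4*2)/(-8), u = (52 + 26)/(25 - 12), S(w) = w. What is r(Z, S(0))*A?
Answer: -150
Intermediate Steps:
u = 6 (u = 78/13 = 78*(1/13) = 6)
Z = -1 (Z = 8*(-1/8) = -1)
A = 6
r(O, k) = -25
r(Z, S(0))*A = -25*6 = -150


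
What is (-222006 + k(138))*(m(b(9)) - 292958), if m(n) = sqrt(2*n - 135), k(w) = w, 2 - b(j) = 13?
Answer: 64998005544 - 221868*I*sqrt(157) ≈ 6.4998e+10 - 2.78e+6*I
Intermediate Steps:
b(j) = -11 (b(j) = 2 - 1*13 = 2 - 13 = -11)
m(n) = sqrt(-135 + 2*n)
(-222006 + k(138))*(m(b(9)) - 292958) = (-222006 + 138)*(sqrt(-135 + 2*(-11)) - 292958) = -221868*(sqrt(-135 - 22) - 292958) = -221868*(sqrt(-157) - 292958) = -221868*(I*sqrt(157) - 292958) = -221868*(-292958 + I*sqrt(157)) = 64998005544 - 221868*I*sqrt(157)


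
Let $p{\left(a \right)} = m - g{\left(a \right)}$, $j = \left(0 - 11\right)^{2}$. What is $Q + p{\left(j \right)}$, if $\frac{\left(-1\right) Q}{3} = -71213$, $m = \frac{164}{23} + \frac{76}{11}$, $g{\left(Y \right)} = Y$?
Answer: $\frac{54023606}{253} \approx 2.1353 \cdot 10^{5}$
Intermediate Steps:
$j = 121$ ($j = \left(-11\right)^{2} = 121$)
$m = \frac{3552}{253}$ ($m = 164 \cdot \frac{1}{23} + 76 \cdot \frac{1}{11} = \frac{164}{23} + \frac{76}{11} = \frac{3552}{253} \approx 14.04$)
$Q = 213639$ ($Q = \left(-3\right) \left(-71213\right) = 213639$)
$p{\left(a \right)} = \frac{3552}{253} - a$
$Q + p{\left(j \right)} = 213639 + \left(\frac{3552}{253} - 121\right) = 213639 - \frac{27061}{253} = \frac{54023606}{253}$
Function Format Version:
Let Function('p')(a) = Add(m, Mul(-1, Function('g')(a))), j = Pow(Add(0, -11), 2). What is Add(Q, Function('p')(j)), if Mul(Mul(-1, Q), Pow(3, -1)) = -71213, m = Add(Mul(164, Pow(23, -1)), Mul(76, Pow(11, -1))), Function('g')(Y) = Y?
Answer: Rational(54023606, 253) ≈ 2.1353e+5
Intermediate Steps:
j = 121 (j = Pow(-11, 2) = 121)
m = Rational(3552, 253) (m = Add(Mul(164, Rational(1, 23)), Mul(76, Rational(1, 11))) = Add(Rational(164, 23), Rational(76, 11)) = Rational(3552, 253) ≈ 14.040)
Q = 213639 (Q = Mul(-3, -71213) = 213639)
Function('p')(a) = Add(Rational(3552, 253), Mul(-1, a))
Add(Q, Function('p')(j)) = Add(213639, Add(Rational(3552, 253), Mul(-1, 121))) = Add(213639, Add(Rational(3552, 253), -121)) = Add(213639, Rational(-27061, 253)) = Rational(54023606, 253)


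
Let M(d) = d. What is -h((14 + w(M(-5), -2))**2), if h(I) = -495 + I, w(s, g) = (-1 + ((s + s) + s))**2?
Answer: -72405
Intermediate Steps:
w(s, g) = (-1 + 3*s)**2 (w(s, g) = (-1 + (2*s + s))**2 = (-1 + 3*s)**2)
-h((14 + w(M(-5), -2))**2) = -(-495 + (14 + (-1 + 3*(-5))**2)**2) = -(-495 + (14 + (-1 - 15)**2)**2) = -(-495 + (14 + (-16)**2)**2) = -(-495 + (14 + 256)**2) = -(-495 + 270**2) = -(-495 + 72900) = -1*72405 = -72405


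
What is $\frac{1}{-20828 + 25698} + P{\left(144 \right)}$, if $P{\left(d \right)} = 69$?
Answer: $\frac{336031}{4870} \approx 69.0$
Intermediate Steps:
$\frac{1}{-20828 + 25698} + P{\left(144 \right)} = \frac{1}{-20828 + 25698} + 69 = \frac{1}{4870} + 69 = \frac{336031}{4870}$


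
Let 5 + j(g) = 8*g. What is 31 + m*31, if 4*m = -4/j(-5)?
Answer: 1426/45 ≈ 31.689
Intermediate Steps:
j(g) = -5 + 8*g
m = 1/45 (m = (-4/(-5 + 8*(-5)))/4 = (-4/(-5 - 40))/4 = (-4/(-45))/4 = (-4*(-1/45))/4 = (¼)*(4/45) = 1/45 ≈ 0.022222)
31 + m*31 = 31 + (1/45)*31 = 31 + 31/45 = 1426/45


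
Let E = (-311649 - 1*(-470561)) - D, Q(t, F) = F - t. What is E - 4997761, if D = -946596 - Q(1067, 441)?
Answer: -3892879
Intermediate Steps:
D = -945970 (D = -946596 - (441 - 1*1067) = -946596 - (441 - 1067) = -946596 - 1*(-626) = -946596 + 626 = -945970)
E = 1104882 (E = (-311649 - 1*(-470561)) - 1*(-945970) = (-311649 + 470561) + 945970 = 158912 + 945970 = 1104882)
E - 4997761 = 1104882 - 4997761 = -3892879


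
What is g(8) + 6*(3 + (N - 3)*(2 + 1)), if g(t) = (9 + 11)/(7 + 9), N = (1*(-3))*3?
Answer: -787/4 ≈ -196.75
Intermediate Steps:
N = -9 (N = -3*3 = -9)
g(t) = 5/4 (g(t) = 20/16 = 20*(1/16) = 5/4)
g(8) + 6*(3 + (N - 3)*(2 + 1)) = 5/4 + 6*(3 + (-9 - 3)*(2 + 1)) = 5/4 + 6*(3 - 12*3) = 5/4 + 6*(3 - 36) = 5/4 + 6*(-33) = 5/4 - 198 = -787/4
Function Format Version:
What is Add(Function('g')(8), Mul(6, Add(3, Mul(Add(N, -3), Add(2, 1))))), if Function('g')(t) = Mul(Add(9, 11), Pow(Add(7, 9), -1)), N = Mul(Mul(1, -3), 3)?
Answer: Rational(-787, 4) ≈ -196.75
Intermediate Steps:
N = -9 (N = Mul(-3, 3) = -9)
Function('g')(t) = Rational(5, 4) (Function('g')(t) = Mul(20, Pow(16, -1)) = Mul(20, Rational(1, 16)) = Rational(5, 4))
Add(Function('g')(8), Mul(6, Add(3, Mul(Add(N, -3), Add(2, 1))))) = Add(Rational(5, 4), Mul(6, Add(3, Mul(Add(-9, -3), Add(2, 1))))) = Add(Rational(5, 4), Mul(6, Add(3, Mul(-12, 3)))) = Add(Rational(5, 4), Mul(6, Add(3, -36))) = Add(Rational(5, 4), Mul(6, -33)) = Add(Rational(5, 4), -198) = Rational(-787, 4)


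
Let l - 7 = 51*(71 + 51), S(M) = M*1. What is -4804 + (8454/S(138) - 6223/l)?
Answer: -679621136/143267 ≈ -4743.7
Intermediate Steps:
S(M) = M
l = 6229 (l = 7 + 51*(71 + 51) = 7 + 51*122 = 7 + 6222 = 6229)
-4804 + (8454/S(138) - 6223/l) = -4804 + (8454/138 - 6223/6229) = -4804 + (8454*(1/138) - 6223*1/6229) = -4804 + (1409/23 - 6223/6229) = -4804 + 8633532/143267 = -679621136/143267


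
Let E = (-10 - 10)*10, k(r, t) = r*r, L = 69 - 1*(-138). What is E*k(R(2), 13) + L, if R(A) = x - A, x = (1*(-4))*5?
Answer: -96593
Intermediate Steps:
x = -20 (x = -4*5 = -20)
L = 207 (L = 69 + 138 = 207)
R(A) = -20 - A
k(r, t) = r**2
E = -200 (E = -20*10 = -200)
E*k(R(2), 13) + L = -200*(-20 - 1*2)**2 + 207 = -200*(-20 - 2)**2 + 207 = -200*(-22)**2 + 207 = -200*484 + 207 = -96800 + 207 = -96593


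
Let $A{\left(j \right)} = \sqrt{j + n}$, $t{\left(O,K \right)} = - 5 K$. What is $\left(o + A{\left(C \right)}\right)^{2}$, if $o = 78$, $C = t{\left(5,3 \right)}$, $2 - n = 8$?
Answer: $\left(78 + i \sqrt{21}\right)^{2} \approx 6063.0 + 714.88 i$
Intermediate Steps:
$n = -6$ ($n = 2 - 8 = -6$)
$C = -15$ ($C = \left(-5\right) 3 = -15$)
$A{\left(j \right)} = \sqrt{-6 + j}$ ($A{\left(j \right)} = \sqrt{j - 6} = \sqrt{-6 + j}$)
$\left(o + A{\left(C \right)}\right)^{2} = \left(78 + \sqrt{-6 - 15}\right)^{2} = \left(78 + \sqrt{-21}\right)^{2} = \left(78 + i \sqrt{21}\right)^{2}$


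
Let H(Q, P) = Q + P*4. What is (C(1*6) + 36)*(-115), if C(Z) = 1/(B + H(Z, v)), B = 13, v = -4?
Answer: -12535/3 ≈ -4178.3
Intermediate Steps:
H(Q, P) = Q + 4*P
C(Z) = 1/(-3 + Z) (C(Z) = 1/(13 + (Z + 4*(-4))) = 1/(13 + (Z - 16)) = 1/(13 + (-16 + Z)) = 1/(-3 + Z))
(C(1*6) + 36)*(-115) = (1/(-3 + 1*6) + 36)*(-115) = (1/(-3 + 6) + 36)*(-115) = (1/3 + 36)*(-115) = (109/3)*(-115) = -12535/3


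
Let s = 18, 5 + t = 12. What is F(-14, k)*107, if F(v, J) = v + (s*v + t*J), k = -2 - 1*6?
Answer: -34454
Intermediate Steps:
t = 7 (t = -5 + 12 = 7)
k = -8 (k = -2 - 6 = -8)
F(v, J) = 7*J + 19*v (F(v, J) = v + (18*v + 7*J) = v + (7*J + 18*v) = 7*J + 19*v)
F(-14, k)*107 = (7*(-8) + 19*(-14))*107 = (-56 - 266)*107 = -322*107 = -34454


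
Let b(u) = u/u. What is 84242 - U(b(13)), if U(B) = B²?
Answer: 84241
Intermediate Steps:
b(u) = 1
84242 - U(b(13)) = 84242 - 1*1² = 84242 - 1*1 = 84242 - 1 = 84241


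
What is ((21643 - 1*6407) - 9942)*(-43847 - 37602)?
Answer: -431191006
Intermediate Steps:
((21643 - 1*6407) - 9942)*(-43847 - 37602) = ((21643 - 6407) - 9942)*(-81449) = (15236 - 9942)*(-81449) = 5294*(-81449) = -431191006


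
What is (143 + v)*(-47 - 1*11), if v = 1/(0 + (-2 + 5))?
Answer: -24940/3 ≈ -8313.3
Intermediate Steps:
v = ⅓ (v = 1/(0 + 3) = 1/3 = ⅓ ≈ 0.33333)
(143 + v)*(-47 - 1*11) = (143 + ⅓)*(-47 - 1*11) = 430*(-47 - 11)/3 = (430/3)*(-58) = -24940/3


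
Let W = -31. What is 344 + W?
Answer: 313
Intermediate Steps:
344 + W = 344 - 31 = 313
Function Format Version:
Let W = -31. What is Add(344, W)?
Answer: 313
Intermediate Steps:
Add(344, W) = Add(344, -31) = 313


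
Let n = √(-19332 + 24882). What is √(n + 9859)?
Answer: √(9859 + 5*√222) ≈ 99.667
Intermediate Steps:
n = 5*√222 (n = √5550 = 5*√222 ≈ 74.498)
√(n + 9859) = √(5*√222 + 9859) = √(9859 + 5*√222)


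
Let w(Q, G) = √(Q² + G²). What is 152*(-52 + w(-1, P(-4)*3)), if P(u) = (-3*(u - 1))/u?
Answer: -7904 + 38*√2041 ≈ -6187.3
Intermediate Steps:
P(u) = (3 - 3*u)/u (P(u) = (-3*(-1 + u))/u = (3 - 3*u)/u)
w(Q, G) = √(G² + Q²)
152*(-52 + w(-1, P(-4)*3)) = 152*(-52 + √(((-3 + 3/(-4))*3)² + (-1)²)) = 152*(-52 + √(((-3 + 3*(-¼))*3)² + 1)) = 152*(-52 + √(((-3 - ¾)*3)² + 1)) = 152*(-52 + √((-15/4*3)² + 1)) = 152*(-52 + √((-45/4)² + 1)) = 152*(-52 + √(2025/16 + 1)) = 152*(-52 + √(2041/16)) = 152*(-52 + √2041/4) = -7904 + 38*√2041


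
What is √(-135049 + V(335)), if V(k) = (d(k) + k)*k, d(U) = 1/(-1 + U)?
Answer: 7*I*√51960046/334 ≈ 151.07*I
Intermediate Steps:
V(k) = k*(k + 1/(-1 + k)) (V(k) = (1/(-1 + k) + k)*k = (k + 1/(-1 + k))*k = k*(k + 1/(-1 + k)))
√(-135049 + V(335)) = √(-135049 + 335*(1 + 335*(-1 + 335))/(-1 + 335)) = √(-135049 + 335*(1 + 335*334)/334) = √(-135049 + 335*(1/334)*(1 + 111890)) = √(-135049 + 335*(1/334)*111891) = √(-135049 + 37483485/334) = √(-7622881/334) = 7*I*√51960046/334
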